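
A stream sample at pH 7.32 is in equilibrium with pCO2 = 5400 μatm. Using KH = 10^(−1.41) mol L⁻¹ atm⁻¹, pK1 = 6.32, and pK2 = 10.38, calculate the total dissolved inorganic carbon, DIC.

DIC = 2.31 mmol/L

[CO2*] = KH · pCO2 = 10^(−1.41) × 5400×10^-6 = 2.101×10^-4 mol/L
α₀ = 1/(1 + K1/[H⁺] + K1K2/[H⁺]²) = 1/(1 + 10^+1.00 + 10^-2.06) = 0.09084
DIC = [CO2*]/α₀ = 2.101×10^-4 / 0.09084 = 2.31 mmol/L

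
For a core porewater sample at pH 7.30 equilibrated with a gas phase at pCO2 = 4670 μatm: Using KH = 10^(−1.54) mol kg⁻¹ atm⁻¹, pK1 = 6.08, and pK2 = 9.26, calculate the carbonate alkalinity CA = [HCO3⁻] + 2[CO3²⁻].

CA = 2.28 mmol/kg

[CO2*] = KH · pCO2 = 10^(−1.54) × 4670×10^-6 = 1.347×10^-4 mol/kg
α₀ = 1/(1 + K1/[H⁺] + K1K2/[H⁺]²) = 1/(1 + 10^+1.22 + 10^-0.74) = 0.05625
DIC = [CO2*]/α₀ = 1.347×10^-4 / 0.05625 = 2.394 mmol/kg
CA = (α₁ + 2α₂)·DIC = (0.9335 + 2×0.01024) × 2.394 = 2.28 mmol/kg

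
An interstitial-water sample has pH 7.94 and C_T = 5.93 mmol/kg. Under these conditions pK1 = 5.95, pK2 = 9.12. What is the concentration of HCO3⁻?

α₁ = 1 / (1 + [H⁺]/K1 + K2/[H⁺]) = 1 / (1 + 10^-1.99 + 10^-1.18)
   = 1 / (1 + 0.010233 + 0.066069) = 1/1.0763 = 0.9291
[HCO3⁻] = α₁ × DIC = 0.9291 × 5.93 = 5.51 mmol/kg

[HCO3⁻] = 5.51 mmol/kg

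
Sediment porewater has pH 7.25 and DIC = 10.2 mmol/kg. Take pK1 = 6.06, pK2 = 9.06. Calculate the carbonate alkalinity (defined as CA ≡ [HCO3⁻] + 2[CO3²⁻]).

CA = [HCO3⁻] + 2[CO3²⁻] = (α₁ + 2α₂)·DIC
At pH 7.25: [H⁺]/K1 = 10^-1.19 = 0.064565, K2/[H⁺] = 10^-1.81 = 0.015488
α₁ = 1/(1 + 0.064565 + 0.015488) = 1/1.0801 = 0.9259; α₂ = α₁·K2/[H⁺] = 0.01434
α₁ + 2α₂ = 0.9546
CA = 0.9546 × 10.2 = 9.74 mmol/kg

CA = 9.74 mmol/kg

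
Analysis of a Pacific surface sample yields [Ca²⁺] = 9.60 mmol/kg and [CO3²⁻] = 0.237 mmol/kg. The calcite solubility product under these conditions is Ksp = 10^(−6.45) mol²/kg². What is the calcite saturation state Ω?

Ksp = 10^(−6.45) = 3.548×10^-7
Ω = [Ca²⁺][CO3²⁻]/Ksp = (9.60×10^-3)(0.237×10^-3) / 3.548×10^-7 = 6.41

Ω = 6.41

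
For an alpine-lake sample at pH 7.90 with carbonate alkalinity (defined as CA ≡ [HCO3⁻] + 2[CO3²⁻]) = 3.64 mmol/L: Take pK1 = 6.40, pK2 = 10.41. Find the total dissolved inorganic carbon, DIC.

DIC = 3.74 mmol/L

CA = [HCO3⁻] + 2[CO3²⁻] = (α₁ + 2α₂)·DIC
At pH 7.90: [H⁺]/K1 = 10^-1.50 = 0.031623, K2/[H⁺] = 10^-2.51 = 0.0030903
α₁ = 1/(1 + 0.031623 + 0.0030903) = 1/1.0347 = 0.9665; α₂ = α₁·K2/[H⁺] = 0.002987
α₁ + 2α₂ = 0.9724
DIC = CA / (α₁ + 2α₂) = 3.64 / 0.9724 = 3.74 mmol/L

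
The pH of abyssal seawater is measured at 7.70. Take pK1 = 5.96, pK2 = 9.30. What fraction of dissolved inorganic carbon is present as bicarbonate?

α₁ = 0.958

α₁ = 1 / (1 + [H⁺]/K1 + K2/[H⁺]) = 1 / (1 + 10^-1.74 + 10^-1.60)
   = 1 / (1 + 0.018197 + 0.025119) = 1/1.0433 = 0.9585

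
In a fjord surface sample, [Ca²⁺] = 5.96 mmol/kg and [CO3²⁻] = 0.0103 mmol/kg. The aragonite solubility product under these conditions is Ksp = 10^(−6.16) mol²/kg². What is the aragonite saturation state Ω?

Ksp = 10^(−6.16) = 6.918×10^-7
Ω = [Ca²⁺][CO3²⁻]/Ksp = (5.96×10^-3)(0.0103×10^-3) / 6.918×10^-7 = 0.0887

Ω = 0.0887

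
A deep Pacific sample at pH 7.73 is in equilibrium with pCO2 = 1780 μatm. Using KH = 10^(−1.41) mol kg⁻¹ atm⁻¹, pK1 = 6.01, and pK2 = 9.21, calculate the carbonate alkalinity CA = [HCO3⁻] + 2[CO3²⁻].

[CO2*] = KH · pCO2 = 10^(−1.41) × 1780×10^-6 = 6.925×10^-5 mol/kg
α₀ = 1/(1 + K1/[H⁺] + K1K2/[H⁺]²) = 1/(1 + 10^+1.72 + 10^+0.24) = 0.01811
DIC = [CO2*]/α₀ = 6.925×10^-5 / 0.01811 = 3.824 mmol/kg
CA = (α₁ + 2α₂)·DIC = (0.9504 + 2×0.03147) × 3.824 = 3.87 mmol/kg

CA = 3.87 mmol/kg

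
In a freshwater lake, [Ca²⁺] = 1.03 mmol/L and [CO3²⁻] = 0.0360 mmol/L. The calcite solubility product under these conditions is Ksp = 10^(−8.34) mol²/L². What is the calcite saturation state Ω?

Ω = 8.11

Ksp = 10^(−8.34) = 4.571×10^-9
Ω = [Ca²⁺][CO3²⁻]/Ksp = (1.03×10^-3)(0.0360×10^-3) / 4.571×10^-9 = 8.11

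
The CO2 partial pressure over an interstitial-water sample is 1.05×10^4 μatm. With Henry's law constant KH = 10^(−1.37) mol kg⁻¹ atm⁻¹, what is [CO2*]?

KH = 10^(−1.37) = 4.266×10^-2 mol kg⁻¹ atm⁻¹
[CO2*] = KH · pCO2 = 4.266×10^-2 × 1.05×10^4×10^-6 atm = 4.48×10^-4 mol/kg

[CO2*] = 448 μmol/kg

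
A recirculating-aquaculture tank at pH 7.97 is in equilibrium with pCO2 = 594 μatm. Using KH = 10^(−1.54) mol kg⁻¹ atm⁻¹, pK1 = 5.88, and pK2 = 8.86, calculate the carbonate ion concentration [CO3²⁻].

[CO3²⁻] = 0.272 mmol/kg

[CO2*] = KH · pCO2 = 10^(−1.54) × 594×10^-6 = 1.713×10^-5 mol/kg
α₀ = 1/(1 + K1/[H⁺] + K1K2/[H⁺]²) = 1/(1 + 10^+2.09 + 10^+1.20) = 0.007149
DIC = [CO2*]/α₀ = 1.713×10^-5 / 0.007149 = 2.396 mmol/kg
[CO3²⁻] = α₂·DIC; α₂ = 0.1133, so [CO3²⁻] = 0.1133 × 2.396 = 0.272 mmol/kg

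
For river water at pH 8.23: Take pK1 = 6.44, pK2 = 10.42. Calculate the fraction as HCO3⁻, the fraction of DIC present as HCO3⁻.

α₁ = 0.978

α₁ = 1 / (1 + [H⁺]/K1 + K2/[H⁺]) = 1 / (1 + 10^-1.79 + 10^-2.19)
   = 1 / (1 + 0.016218 + 0.0064565) = 1/1.0227 = 0.9778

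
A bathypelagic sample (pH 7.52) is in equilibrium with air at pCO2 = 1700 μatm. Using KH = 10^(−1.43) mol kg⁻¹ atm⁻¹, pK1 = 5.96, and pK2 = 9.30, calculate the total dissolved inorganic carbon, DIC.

DIC = 2.39 mmol/kg

[CO2*] = KH · pCO2 = 10^(−1.43) × 1700×10^-6 = 6.316×10^-5 mol/kg
α₀ = 1/(1 + K1/[H⁺] + K1K2/[H⁺]²) = 1/(1 + 10^+1.56 + 10^-0.22) = 0.02638
DIC = [CO2*]/α₀ = 6.316×10^-5 / 0.02638 = 2.39 mmol/kg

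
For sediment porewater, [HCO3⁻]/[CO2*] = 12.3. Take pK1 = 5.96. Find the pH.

pH = 7.05

From K1 = [H⁺][HCO3⁻]/[CO2*]:  pH = pK1 + log₁₀([HCO3⁻]/[CO2*])
log₁₀(12.3) = +1.090
pH = 5.96 + (+1.090) = 7.05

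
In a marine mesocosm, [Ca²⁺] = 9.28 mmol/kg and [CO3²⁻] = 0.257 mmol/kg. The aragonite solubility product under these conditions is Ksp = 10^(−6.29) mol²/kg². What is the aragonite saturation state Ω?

Ksp = 10^(−6.29) = 5.129×10^-7
Ω = [Ca²⁺][CO3²⁻]/Ksp = (9.28×10^-3)(0.257×10^-3) / 5.129×10^-7 = 4.65

Ω = 4.65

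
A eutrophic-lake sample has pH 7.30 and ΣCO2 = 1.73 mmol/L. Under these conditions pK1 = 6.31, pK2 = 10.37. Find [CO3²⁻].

[CO3²⁻] = 1.33 μmol/L

α₂ = 1 / (1 + [H⁺]/K2 + [H⁺]²/(K1K2)) = 1 / (1 + 10^+3.07 + 10^+2.08)
   = 1 / (1 + 1174.9 + 120.23) = 1/1296.1 = 0.0007715
[CO3²⁻] = α₂ × DIC = 0.0007715 × 1.73 = 0.00133 mmol/L = 1.33 μmol/L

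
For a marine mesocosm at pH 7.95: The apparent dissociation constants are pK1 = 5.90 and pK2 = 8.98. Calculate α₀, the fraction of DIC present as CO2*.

α₀ = 1 / (1 + K1/[H⁺] + K1K2/[H⁺]²) = 1 / (1 + 10^+2.05 + 10^+1.02)
   = 1 / (1 + 112.20 + 10.471) = 1/123.67 = 0.008086

α₀ = 0.00809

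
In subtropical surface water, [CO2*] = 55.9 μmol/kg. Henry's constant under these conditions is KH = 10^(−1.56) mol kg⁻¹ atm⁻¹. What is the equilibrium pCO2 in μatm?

KH = 10^(−1.56) = 2.754×10^-2 mol kg⁻¹ atm⁻¹
pCO2 = [CO2*]/KH = 55.9×10^-6 / 2.754×10^-2 = 2.03×10^-3 atm = 2030 μatm

pCO2 = 2030 μatm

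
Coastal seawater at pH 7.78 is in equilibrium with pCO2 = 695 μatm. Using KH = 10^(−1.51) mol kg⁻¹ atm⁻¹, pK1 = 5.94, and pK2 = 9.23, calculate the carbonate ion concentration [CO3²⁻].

[CO3²⁻] = 0.0527 mmol/kg

[CO2*] = KH · pCO2 = 10^(−1.51) × 695×10^-6 = 2.148×10^-5 mol/kg
α₀ = 1/(1 + K1/[H⁺] + K1K2/[H⁺]²) = 1/(1 + 10^+1.84 + 10^+0.39) = 0.01377
DIC = [CO2*]/α₀ = 2.148×10^-5 / 0.01377 = 1.560 mmol/kg
[CO3²⁻] = α₂·DIC; α₂ = 0.03379, so [CO3²⁻] = 0.03379 × 1.560 = 0.0527 mmol/kg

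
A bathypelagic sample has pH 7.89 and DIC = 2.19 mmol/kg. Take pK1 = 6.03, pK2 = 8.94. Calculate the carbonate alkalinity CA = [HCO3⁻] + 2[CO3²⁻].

CA = 2.34 mmol/kg

CA = [HCO3⁻] + 2[CO3²⁻] = (α₁ + 2α₂)·DIC
At pH 7.89: [H⁺]/K1 = 10^-1.86 = 0.013804, K2/[H⁺] = 10^-1.05 = 0.089125
α₁ = 1/(1 + 0.013804 + 0.089125) = 1/1.1029 = 0.9067; α₂ = α₁·K2/[H⁺] = 0.08081
α₁ + 2α₂ = 1.0683
CA = 1.0683 × 2.19 = 2.34 mmol/kg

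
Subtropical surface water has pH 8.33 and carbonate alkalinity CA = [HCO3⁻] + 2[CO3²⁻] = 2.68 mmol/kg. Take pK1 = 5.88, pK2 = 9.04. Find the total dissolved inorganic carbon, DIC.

CA = [HCO3⁻] + 2[CO3²⁻] = (α₁ + 2α₂)·DIC
At pH 8.33: [H⁺]/K1 = 10^-2.45 = 0.0035481, K2/[H⁺] = 10^-0.71 = 0.19498
α₁ = 1/(1 + 0.0035481 + 0.19498) = 1/1.1985 = 0.8344; α₂ = α₁·K2/[H⁺] = 0.1627
α₁ + 2α₂ = 1.1597
DIC = CA / (α₁ + 2α₂) = 2.68 / 1.1597 = 2.31 mmol/kg

DIC = 2.31 mmol/kg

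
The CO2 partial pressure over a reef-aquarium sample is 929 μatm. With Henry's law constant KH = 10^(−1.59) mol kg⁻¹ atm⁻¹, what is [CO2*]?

KH = 10^(−1.59) = 2.570×10^-2 mol kg⁻¹ atm⁻¹
[CO2*] = KH · pCO2 = 2.570×10^-2 × 929×10^-6 atm = 2.39×10^-5 mol/kg

[CO2*] = 23.9 μmol/kg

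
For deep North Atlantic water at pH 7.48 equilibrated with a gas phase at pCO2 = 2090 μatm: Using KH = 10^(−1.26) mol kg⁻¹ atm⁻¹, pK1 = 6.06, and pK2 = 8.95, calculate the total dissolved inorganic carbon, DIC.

DIC = 3.24 mmol/kg

[CO2*] = KH · pCO2 = 10^(−1.26) × 2090×10^-6 = 1.149×10^-4 mol/kg
α₀ = 1/(1 + K1/[H⁺] + K1K2/[H⁺]²) = 1/(1 + 10^+1.42 + 10^-0.05) = 0.03547
DIC = [CO2*]/α₀ = 1.149×10^-4 / 0.03547 = 3.24 mmol/kg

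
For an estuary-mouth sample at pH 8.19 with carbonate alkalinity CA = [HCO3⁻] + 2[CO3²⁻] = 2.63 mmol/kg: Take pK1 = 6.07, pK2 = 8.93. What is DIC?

CA = [HCO3⁻] + 2[CO3²⁻] = (α₁ + 2α₂)·DIC
At pH 8.19: [H⁺]/K1 = 10^-2.12 = 0.0075858, K2/[H⁺] = 10^-0.74 = 0.18197
α₁ = 1/(1 + 0.0075858 + 0.18197) = 1/1.1896 = 0.8406; α₂ = α₁·K2/[H⁺] = 0.1530
α₁ + 2α₂ = 1.1466
DIC = CA / (α₁ + 2α₂) = 2.63 / 1.1466 = 2.29 mmol/kg

DIC = 2.29 mmol/kg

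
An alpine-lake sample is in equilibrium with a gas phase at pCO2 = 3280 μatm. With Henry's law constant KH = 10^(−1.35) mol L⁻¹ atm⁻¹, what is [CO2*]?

[CO2*] = 147 μmol/L

KH = 10^(−1.35) = 4.467×10^-2 mol L⁻¹ atm⁻¹
[CO2*] = KH · pCO2 = 4.467×10^-2 × 3280×10^-6 atm = 1.47×10^-4 mol/L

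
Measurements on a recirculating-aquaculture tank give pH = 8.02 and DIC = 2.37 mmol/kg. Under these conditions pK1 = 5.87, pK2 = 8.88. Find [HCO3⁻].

α₁ = 1 / (1 + [H⁺]/K1 + K2/[H⁺]) = 1 / (1 + 10^-2.15 + 10^-0.86)
   = 1 / (1 + 0.0070795 + 0.13804) = 1/1.1451 = 0.8733
[HCO3⁻] = α₁ × DIC = 0.8733 × 2.37 = 2.07 mmol/kg

[HCO3⁻] = 2.07 mmol/kg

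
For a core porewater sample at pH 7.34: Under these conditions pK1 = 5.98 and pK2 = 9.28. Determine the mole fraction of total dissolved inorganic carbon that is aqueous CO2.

α₀ = 0.0414

α₀ = 1 / (1 + K1/[H⁺] + K1K2/[H⁺]²) = 1 / (1 + 10^+1.36 + 10^-0.58)
   = 1 / (1 + 22.909 + 0.26303) = 1/24.172 = 0.04137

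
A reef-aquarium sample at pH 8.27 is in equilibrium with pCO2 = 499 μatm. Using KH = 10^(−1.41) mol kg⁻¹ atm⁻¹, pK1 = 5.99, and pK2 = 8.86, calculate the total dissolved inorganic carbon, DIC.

DIC = 4.67 mmol/kg

[CO2*] = KH · pCO2 = 10^(−1.41) × 499×10^-6 = 1.941×10^-5 mol/kg
α₀ = 1/(1 + K1/[H⁺] + K1K2/[H⁺]²) = 1/(1 + 10^+2.28 + 10^+1.69) = 0.004158
DIC = [CO2*]/α₀ = 1.941×10^-5 / 0.004158 = 4.67 mmol/kg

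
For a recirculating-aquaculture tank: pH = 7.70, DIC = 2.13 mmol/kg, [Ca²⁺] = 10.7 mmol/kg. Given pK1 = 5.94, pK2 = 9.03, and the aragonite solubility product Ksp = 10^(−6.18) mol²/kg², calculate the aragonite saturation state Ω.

Ω = 1.52

α₂ = 1 / (1 + [H⁺]/K2 + [H⁺]²/(K1K2)) = 1 / (1 + 10^+1.33 + 10^-0.43)
   = 1 / (1 + 21.380 + 0.37154) = 1/22.751 = 0.04395
[CO3²⁻] = α₂ × DIC = 0.04395 × 2.13 = 0.09362 mmol/kg
Ksp = 10^(−6.18) = 6.607×10^-7
Ω = [Ca²⁺][CO3²⁻]/Ksp = (10.7×10^-3)(9.362×10^-5) / 6.607×10^-7 = 1.52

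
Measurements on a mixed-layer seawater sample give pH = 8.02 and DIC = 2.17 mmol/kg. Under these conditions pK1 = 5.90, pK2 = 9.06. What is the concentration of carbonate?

α₂ = 1 / (1 + [H⁺]/K2 + [H⁺]²/(K1K2)) = 1 / (1 + 10^+1.04 + 10^-1.08)
   = 1 / (1 + 10.965 + 0.083176) = 1/12.048 = 0.08300
[CO3²⁻] = α₂ × DIC = 0.08300 × 2.17 = 0.180 mmol/kg

[CO3²⁻] = 0.180 mmol/kg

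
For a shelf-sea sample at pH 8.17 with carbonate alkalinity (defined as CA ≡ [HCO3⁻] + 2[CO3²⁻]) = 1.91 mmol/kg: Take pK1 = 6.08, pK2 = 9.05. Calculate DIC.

DIC = 1.72 mmol/kg

CA = [HCO3⁻] + 2[CO3²⁻] = (α₁ + 2α₂)·DIC
At pH 8.17: [H⁺]/K1 = 10^-2.09 = 0.0081283, K2/[H⁺] = 10^-0.88 = 0.13183
α₁ = 1/(1 + 0.0081283 + 0.13183) = 1/1.1400 = 0.8772; α₂ = α₁·K2/[H⁺] = 0.1156
α₁ + 2α₂ = 1.1085
DIC = CA / (α₁ + 2α₂) = 1.91 / 1.1085 = 1.72 mmol/kg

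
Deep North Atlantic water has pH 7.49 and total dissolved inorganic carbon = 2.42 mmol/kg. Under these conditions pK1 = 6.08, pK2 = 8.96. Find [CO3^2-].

α₂ = 1 / (1 + [H⁺]/K2 + [H⁺]²/(K1K2)) = 1 / (1 + 10^+1.47 + 10^+0.06)
   = 1 / (1 + 29.512 + 1.1482) = 1/31.660 = 0.03159
[CO3²⁻] = α₂ × DIC = 0.03159 × 2.42 = 0.0764 mmol/kg

[CO3²⁻] = 0.0764 mmol/kg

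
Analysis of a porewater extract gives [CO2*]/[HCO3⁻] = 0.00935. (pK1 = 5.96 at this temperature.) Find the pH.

pH = 7.99

From K1 = [H⁺][HCO3⁻]/[CO2*]:  pH = pK1 − log₁₀([CO2*]/[HCO3⁻])
log₁₀(0.00935) = -2.029
pH = 5.96 − (-2.029) = 7.99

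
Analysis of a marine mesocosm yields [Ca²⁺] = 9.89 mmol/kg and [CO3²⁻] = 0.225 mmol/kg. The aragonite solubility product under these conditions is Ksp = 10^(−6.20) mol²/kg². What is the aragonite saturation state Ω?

Ω = 3.53

Ksp = 10^(−6.20) = 6.310×10^-7
Ω = [Ca²⁺][CO3²⁻]/Ksp = (9.89×10^-3)(0.225×10^-3) / 6.310×10^-7 = 3.53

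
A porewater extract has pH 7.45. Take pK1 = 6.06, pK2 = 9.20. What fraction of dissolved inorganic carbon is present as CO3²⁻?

α₂ = 0.0168

α₂ = 1 / (1 + [H⁺]/K2 + [H⁺]²/(K1K2)) = 1 / (1 + 10^+1.75 + 10^+0.36)
   = 1 / (1 + 56.234 + 2.2909) = 1/59.525 = 0.01680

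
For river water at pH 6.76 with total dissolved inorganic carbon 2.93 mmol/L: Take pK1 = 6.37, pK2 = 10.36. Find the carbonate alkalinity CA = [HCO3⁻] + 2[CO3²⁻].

CA = 2.08 mmol/L

CA = [HCO3⁻] + 2[CO3²⁻] = (α₁ + 2α₂)·DIC
At pH 6.76: [H⁺]/K1 = 10^-0.39 = 0.40738, K2/[H⁺] = 10^-3.60 = 0.00025119
α₁ = 1/(1 + 0.40738 + 0.00025119) = 1/1.4076 = 0.7104; α₂ = α₁·K2/[H⁺] = 0.0001784
α₁ + 2α₂ = 0.7108
CA = 0.7108 × 2.93 = 2.08 mmol/L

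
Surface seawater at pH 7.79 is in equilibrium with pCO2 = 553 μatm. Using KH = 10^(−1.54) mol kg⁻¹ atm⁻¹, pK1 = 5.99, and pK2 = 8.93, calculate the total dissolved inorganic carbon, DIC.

DIC = 1.10 mmol/kg

[CO2*] = KH · pCO2 = 10^(−1.54) × 553×10^-6 = 1.595×10^-5 mol/kg
α₀ = 1/(1 + K1/[H⁺] + K1K2/[H⁺]²) = 1/(1 + 10^+1.80 + 10^+0.66) = 0.01456
DIC = [CO2*]/α₀ = 1.595×10^-5 / 0.01456 = 1.10 mmol/kg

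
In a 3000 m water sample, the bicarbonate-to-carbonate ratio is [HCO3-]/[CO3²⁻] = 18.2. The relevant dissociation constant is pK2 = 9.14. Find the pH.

pH = 7.88

From K2 = [H⁺][CO3²⁻]/[HCO3-]:  pH = pK2 − log₁₀([HCO3-]/[CO3²⁻])
log₁₀(18.2) = +1.260
pH = 9.14 − (+1.260) = 7.88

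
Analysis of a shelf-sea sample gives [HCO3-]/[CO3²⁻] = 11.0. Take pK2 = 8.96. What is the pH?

From K2 = [H⁺][CO3²⁻]/[HCO3-]:  pH = pK2 − log₁₀([HCO3-]/[CO3²⁻])
log₁₀(11.0) = +1.041
pH = 8.96 − (+1.041) = 7.92

pH = 7.92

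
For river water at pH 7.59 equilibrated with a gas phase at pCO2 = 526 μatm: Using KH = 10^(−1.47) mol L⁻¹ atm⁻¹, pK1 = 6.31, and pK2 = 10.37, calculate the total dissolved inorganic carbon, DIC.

DIC = 0.358 mmol/L

[CO2*] = KH · pCO2 = 10^(−1.47) × 526×10^-6 = 1.782×10^-5 mol/L
α₀ = 1/(1 + K1/[H⁺] + K1K2/[H⁺]²) = 1/(1 + 10^+1.28 + 10^-1.50) = 0.04979
DIC = [CO2*]/α₀ = 1.782×10^-5 / 0.04979 = 0.358 mmol/L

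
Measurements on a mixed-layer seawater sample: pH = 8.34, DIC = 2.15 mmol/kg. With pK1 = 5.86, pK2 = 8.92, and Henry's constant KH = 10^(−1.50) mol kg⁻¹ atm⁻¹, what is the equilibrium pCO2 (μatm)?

α₀ = 1 / (1 + K1/[H⁺] + K1K2/[H⁺]²) = 1 / (1 + 10^+2.48 + 10^+1.90)
   = 1 / (1 + 302.00 + 79.433) = 1/382.43 = 0.002615
[CO2*] = α₀ × DIC = 0.002615 × 2.15 = 0.005622 mmol/kg = 5.622 μmol/kg
pCO2 = [CO2*]/KH = 5.622×10^-6 / 3.162×10^-2 = 178 μatm

pCO2 = 178 μatm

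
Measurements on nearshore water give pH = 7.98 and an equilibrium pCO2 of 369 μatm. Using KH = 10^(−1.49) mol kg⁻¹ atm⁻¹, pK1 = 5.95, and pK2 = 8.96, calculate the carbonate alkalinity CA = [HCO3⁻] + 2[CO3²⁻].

CA = 1.55 mmol/kg

[CO2*] = KH · pCO2 = 10^(−1.49) × 369×10^-6 = 1.194×10^-5 mol/kg
α₀ = 1/(1 + K1/[H⁺] + K1K2/[H⁺]²) = 1/(1 + 10^+2.03 + 10^+1.05) = 0.008377
DIC = [CO2*]/α₀ = 1.194×10^-5 / 0.008377 = 1.425 mmol/kg
CA = (α₁ + 2α₂)·DIC = (0.8976 + 2×0.09399) × 1.425 = 1.55 mmol/kg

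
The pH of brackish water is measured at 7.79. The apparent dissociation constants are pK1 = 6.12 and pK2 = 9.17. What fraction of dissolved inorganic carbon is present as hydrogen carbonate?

α₁ = 0.941

α₁ = 1 / (1 + [H⁺]/K1 + K2/[H⁺]) = 1 / (1 + 10^-1.67 + 10^-1.38)
   = 1 / (1 + 0.021380 + 0.041687) = 1/1.0631 = 0.9407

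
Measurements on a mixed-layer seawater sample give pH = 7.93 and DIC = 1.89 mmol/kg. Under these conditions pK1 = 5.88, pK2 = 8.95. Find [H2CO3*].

α₀ = 1 / (1 + K1/[H⁺] + K1K2/[H⁺]²) = 1 / (1 + 10^+2.05 + 10^+1.03)
   = 1 / (1 + 112.20 + 10.715) = 1/123.92 = 0.008070
[CO2*] = α₀ × DIC = 0.008070 × 1.89 = 0.0153 mmol/kg = 15.3 μmol/kg

[CO2*] = 15.3 μmol/kg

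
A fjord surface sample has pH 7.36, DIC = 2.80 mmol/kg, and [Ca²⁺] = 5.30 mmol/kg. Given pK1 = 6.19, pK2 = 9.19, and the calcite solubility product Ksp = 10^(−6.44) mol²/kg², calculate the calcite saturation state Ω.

Ω = 0.559

α₂ = 1 / (1 + [H⁺]/K2 + [H⁺]²/(K1K2)) = 1 / (1 + 10^+1.83 + 10^+0.66)
   = 1 / (1 + 67.608 + 4.5709) = 1/73.179 = 0.01367
[CO3²⁻] = α₂ × DIC = 0.01367 × 2.80 = 0.03826 mmol/kg
Ksp = 10^(−6.44) = 3.631×10^-7
Ω = [Ca²⁺][CO3²⁻]/Ksp = (5.30×10^-3)(3.826×10^-5) / 3.631×10^-7 = 0.559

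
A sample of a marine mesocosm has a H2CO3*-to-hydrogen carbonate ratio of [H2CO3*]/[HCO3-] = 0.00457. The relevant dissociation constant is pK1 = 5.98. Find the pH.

pH = 8.32

From K1 = [H⁺][HCO3-]/[H2CO3*]:  pH = pK1 − log₁₀([H2CO3*]/[HCO3-])
log₁₀(0.00457) = -2.340
pH = 5.98 − (-2.340) = 8.32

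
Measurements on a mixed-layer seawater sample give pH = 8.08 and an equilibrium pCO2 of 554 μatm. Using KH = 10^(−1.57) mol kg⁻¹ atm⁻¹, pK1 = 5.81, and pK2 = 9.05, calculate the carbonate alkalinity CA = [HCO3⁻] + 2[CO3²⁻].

CA = 3.37 mmol/kg

[CO2*] = KH · pCO2 = 10^(−1.57) × 554×10^-6 = 1.491×10^-5 mol/kg
α₀ = 1/(1 + K1/[H⁺] + K1K2/[H⁺]²) = 1/(1 + 10^+2.27 + 10^+1.30) = 0.004827
DIC = [CO2*]/α₀ = 1.491×10^-5 / 0.004827 = 3.089 mmol/kg
CA = (α₁ + 2α₂)·DIC = (0.8989 + 2×0.09631) × 3.089 = 3.37 mmol/kg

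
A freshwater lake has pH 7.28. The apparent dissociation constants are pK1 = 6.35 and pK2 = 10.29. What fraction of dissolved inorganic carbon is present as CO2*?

α₀ = 0.105

α₀ = 1 / (1 + K1/[H⁺] + K1K2/[H⁺]²) = 1 / (1 + 10^+0.93 + 10^-2.08)
   = 1 / (1 + 8.5114 + 0.0083176) = 1/9.5197 = 0.1050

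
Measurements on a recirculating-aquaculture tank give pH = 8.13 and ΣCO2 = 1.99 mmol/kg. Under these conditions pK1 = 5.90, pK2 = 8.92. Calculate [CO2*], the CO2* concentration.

α₀ = 1 / (1 + K1/[H⁺] + K1K2/[H⁺]²) = 1 / (1 + 10^+2.23 + 10^+1.44)
   = 1 / (1 + 169.82 + 27.542) = 1/198.37 = 0.005041
[CO2*] = α₀ × DIC = 0.005041 × 1.99 = 0.0100 mmol/kg = 10.0 μmol/kg

[CO2*] = 10.0 μmol/kg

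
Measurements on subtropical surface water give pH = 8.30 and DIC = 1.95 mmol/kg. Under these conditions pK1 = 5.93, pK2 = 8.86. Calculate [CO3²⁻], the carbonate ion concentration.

[CO3²⁻] = 0.420 mmol/kg

α₂ = 1 / (1 + [H⁺]/K2 + [H⁺]²/(K1K2)) = 1 / (1 + 10^+0.56 + 10^-1.81)
   = 1 / (1 + 3.6308 + 0.015488) = 1/4.6463 = 0.2152
[CO3²⁻] = α₂ × DIC = 0.2152 × 1.95 = 0.420 mmol/kg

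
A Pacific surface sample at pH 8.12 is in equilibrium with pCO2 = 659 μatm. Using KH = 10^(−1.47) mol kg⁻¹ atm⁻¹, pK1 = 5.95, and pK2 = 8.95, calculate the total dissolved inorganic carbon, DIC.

[CO2*] = KH · pCO2 = 10^(−1.47) × 659×10^-6 = 2.233×10^-5 mol/kg
α₀ = 1/(1 + K1/[H⁺] + K1K2/[H⁺]²) = 1/(1 + 10^+2.17 + 10^+1.34) = 0.005855
DIC = [CO2*]/α₀ = 2.233×10^-5 / 0.005855 = 3.81 mmol/kg

DIC = 3.81 mmol/kg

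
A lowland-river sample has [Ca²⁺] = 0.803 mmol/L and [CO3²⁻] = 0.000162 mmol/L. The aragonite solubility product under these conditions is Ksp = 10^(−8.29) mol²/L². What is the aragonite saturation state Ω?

Ω = 0.0254

Ksp = 10^(−8.29) = 5.129×10^-9
Ω = [Ca²⁺][CO3²⁻]/Ksp = (0.803×10^-3)(0.000162×10^-3) / 5.129×10^-9 = 0.0254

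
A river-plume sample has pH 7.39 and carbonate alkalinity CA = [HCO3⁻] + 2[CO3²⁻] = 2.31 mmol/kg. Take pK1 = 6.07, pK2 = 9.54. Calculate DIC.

DIC = 2.40 mmol/kg

CA = [HCO3⁻] + 2[CO3²⁻] = (α₁ + 2α₂)·DIC
At pH 7.39: [H⁺]/K1 = 10^-1.32 = 0.047863, K2/[H⁺] = 10^-2.15 = 0.0070795
α₁ = 1/(1 + 0.047863 + 0.0070795) = 1/1.0549 = 0.9479; α₂ = α₁·K2/[H⁺] = 0.006711
α₁ + 2α₂ = 0.9613
DIC = CA / (α₁ + 2α₂) = 2.31 / 0.9613 = 2.40 mmol/kg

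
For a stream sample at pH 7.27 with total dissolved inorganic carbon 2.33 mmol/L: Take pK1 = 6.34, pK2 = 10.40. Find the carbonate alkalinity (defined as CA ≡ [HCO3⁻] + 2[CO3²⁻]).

CA = [HCO3⁻] + 2[CO3²⁻] = (α₁ + 2α₂)·DIC
At pH 7.27: [H⁺]/K1 = 10^-0.93 = 0.11749, K2/[H⁺] = 10^-3.13 = 0.00074131
α₁ = 1/(1 + 0.11749 + 0.00074131) = 1/1.1182 = 0.8943; α₂ = α₁·K2/[H⁺] = 0.0006629
α₁ + 2α₂ = 0.8956
CA = 0.8956 × 2.33 = 2.09 mmol/L

CA = 2.09 mmol/L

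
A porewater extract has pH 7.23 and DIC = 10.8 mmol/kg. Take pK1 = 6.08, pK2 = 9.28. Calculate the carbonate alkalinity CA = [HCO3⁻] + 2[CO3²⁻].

CA = [HCO3⁻] + 2[CO3²⁻] = (α₁ + 2α₂)·DIC
At pH 7.23: [H⁺]/K1 = 10^-1.15 = 0.070795, K2/[H⁺] = 10^-2.05 = 0.0089125
α₁ = 1/(1 + 0.070795 + 0.0089125) = 1/1.0797 = 0.9262; α₂ = α₁·K2/[H⁺] = 0.008255
α₁ + 2α₂ = 0.9427
CA = 0.9427 × 10.8 = 10.2 mmol/kg

CA = 10.2 mmol/kg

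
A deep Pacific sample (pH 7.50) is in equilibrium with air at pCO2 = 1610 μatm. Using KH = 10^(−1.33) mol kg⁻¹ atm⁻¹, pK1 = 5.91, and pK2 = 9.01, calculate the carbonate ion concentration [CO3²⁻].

[CO2*] = KH · pCO2 = 10^(−1.33) × 1610×10^-6 = 7.531×10^-5 mol/kg
α₀ = 1/(1 + K1/[H⁺] + K1K2/[H⁺]²) = 1/(1 + 10^+1.59 + 10^+0.08) = 0.02433
DIC = [CO2*]/α₀ = 7.531×10^-5 / 0.02433 = 3.096 mmol/kg
[CO3²⁻] = α₂·DIC; α₂ = 0.02925, so [CO3²⁻] = 0.02925 × 3.096 = 0.0905 mmol/kg

[CO3²⁻] = 0.0905 mmol/kg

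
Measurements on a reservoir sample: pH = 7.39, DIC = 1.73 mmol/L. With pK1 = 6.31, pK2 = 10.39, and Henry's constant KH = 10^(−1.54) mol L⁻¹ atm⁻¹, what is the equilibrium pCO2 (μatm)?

α₀ = 1 / (1 + K1/[H⁺] + K1K2/[H⁺]²) = 1 / (1 + 10^+1.08 + 10^-1.92)
   = 1 / (1 + 12.023 + 0.012023) = 1/13.035 = 0.07672
[CO2*] = α₀ × DIC = 0.07672 × 1.73 = 0.1327 mmol/L
pCO2 = [CO2*]/KH = 1.327×10^-4 / 2.884×10^-2 = 4600 μatm

pCO2 = 4600 μatm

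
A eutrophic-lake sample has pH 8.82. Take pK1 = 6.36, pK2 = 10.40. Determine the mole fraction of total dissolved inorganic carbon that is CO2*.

α₀ = 1 / (1 + K1/[H⁺] + K1K2/[H⁺]²) = 1 / (1 + 10^+2.46 + 10^+0.88)
   = 1 / (1 + 288.40 + 7.5858) = 1/296.99 = 0.003367

α₀ = 0.00337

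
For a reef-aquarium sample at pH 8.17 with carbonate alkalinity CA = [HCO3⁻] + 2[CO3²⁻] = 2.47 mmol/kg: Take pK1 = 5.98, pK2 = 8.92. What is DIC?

DIC = 2.16 mmol/kg

CA = [HCO3⁻] + 2[CO3²⁻] = (α₁ + 2α₂)·DIC
At pH 8.17: [H⁺]/K1 = 10^-2.19 = 0.0064565, K2/[H⁺] = 10^-0.75 = 0.17783
α₁ = 1/(1 + 0.0064565 + 0.17783) = 1/1.1843 = 0.8444; α₂ = α₁·K2/[H⁺] = 0.1502
α₁ + 2α₂ = 1.1447
DIC = CA / (α₁ + 2α₂) = 2.47 / 1.1447 = 2.16 mmol/kg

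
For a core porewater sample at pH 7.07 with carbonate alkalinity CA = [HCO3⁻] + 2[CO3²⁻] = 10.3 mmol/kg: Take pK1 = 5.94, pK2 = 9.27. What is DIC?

CA = [HCO3⁻] + 2[CO3²⁻] = (α₁ + 2α₂)·DIC
At pH 7.07: [H⁺]/K1 = 10^-1.13 = 0.074131, K2/[H⁺] = 10^-2.20 = 0.0063096
α₁ = 1/(1 + 0.074131 + 0.0063096) = 1/1.0804 = 0.9255; α₂ = α₁·K2/[H⁺] = 0.005840
α₁ + 2α₂ = 0.9372
DIC = CA / (α₁ + 2α₂) = 10.3 / 0.9372 = 11.0 mmol/kg

DIC = 11.0 mmol/kg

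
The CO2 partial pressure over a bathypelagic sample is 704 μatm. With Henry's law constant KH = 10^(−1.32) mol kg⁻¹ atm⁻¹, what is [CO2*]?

[CO2*] = 33.7 μmol/kg

KH = 10^(−1.32) = 4.786×10^-2 mol kg⁻¹ atm⁻¹
[CO2*] = KH · pCO2 = 4.786×10^-2 × 704×10^-6 atm = 3.37×10^-5 mol/kg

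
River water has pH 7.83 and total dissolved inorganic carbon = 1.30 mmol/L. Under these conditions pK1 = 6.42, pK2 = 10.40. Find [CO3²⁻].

α₂ = 1 / (1 + [H⁺]/K2 + [H⁺]²/(K1K2)) = 1 / (1 + 10^+2.57 + 10^+1.16)
   = 1 / (1 + 371.54 + 14.454) = 1/386.99 = 0.002584
[CO3²⁻] = α₂ × DIC = 0.002584 × 1.30 = 0.00336 mmol/L = 3.36 μmol/L

[CO3²⁻] = 3.36 μmol/L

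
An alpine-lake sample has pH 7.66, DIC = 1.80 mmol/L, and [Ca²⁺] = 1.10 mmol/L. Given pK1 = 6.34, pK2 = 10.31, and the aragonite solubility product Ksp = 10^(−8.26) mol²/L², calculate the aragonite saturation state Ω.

α₂ = 1 / (1 + [H⁺]/K2 + [H⁺]²/(K1K2)) = 1 / (1 + 10^+2.65 + 10^+1.33)
   = 1 / (1 + 446.68 + 21.380) = 1/469.06 = 0.002132
[CO3²⁻] = α₂ × DIC = 0.002132 × 1.80 = 0.003837 mmol/L = 3.837 μmol/L
Ksp = 10^(−8.26) = 5.495×10^-9
Ω = [Ca²⁺][CO3²⁻]/Ksp = (1.10×10^-3)(3.837×10^-6) / 5.495×10^-9 = 0.768

Ω = 0.768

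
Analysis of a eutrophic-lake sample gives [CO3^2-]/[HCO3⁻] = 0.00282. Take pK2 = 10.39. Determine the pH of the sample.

From K2 = [H⁺][CO3^2-]/[HCO3⁻]:  pH = pK2 + log₁₀([CO3^2-]/[HCO3⁻])
log₁₀(0.00282) = -2.550
pH = 10.39 + (-2.550) = 7.84

pH = 7.84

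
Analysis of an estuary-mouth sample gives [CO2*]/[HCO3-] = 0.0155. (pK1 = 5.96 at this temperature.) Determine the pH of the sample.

pH = 7.77

From K1 = [H⁺][HCO3-]/[CO2*]:  pH = pK1 − log₁₀([CO2*]/[HCO3-])
log₁₀(0.0155) = -1.810
pH = 5.96 − (-1.810) = 7.77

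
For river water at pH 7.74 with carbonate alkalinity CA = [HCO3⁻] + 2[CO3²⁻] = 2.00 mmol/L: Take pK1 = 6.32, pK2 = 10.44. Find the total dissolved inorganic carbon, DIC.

CA = [HCO3⁻] + 2[CO3²⁻] = (α₁ + 2α₂)·DIC
At pH 7.74: [H⁺]/K1 = 10^-1.42 = 0.038019, K2/[H⁺] = 10^-2.70 = 0.0019953
α₁ = 1/(1 + 0.038019 + 0.0019953) = 1/1.0400 = 0.9615; α₂ = α₁·K2/[H⁺] = 0.001918
α₁ + 2α₂ = 0.9654
DIC = CA / (α₁ + 2α₂) = 2.00 / 0.9654 = 2.07 mmol/L

DIC = 2.07 mmol/L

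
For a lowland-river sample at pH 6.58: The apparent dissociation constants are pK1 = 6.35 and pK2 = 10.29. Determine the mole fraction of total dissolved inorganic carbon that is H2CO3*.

α₀ = 1 / (1 + K1/[H⁺] + K1K2/[H⁺]²) = 1 / (1 + 10^+0.23 + 10^-3.48)
   = 1 / (1 + 1.6982 + 0.00033113) = 1/2.6986 = 0.3706

α₀ = 0.371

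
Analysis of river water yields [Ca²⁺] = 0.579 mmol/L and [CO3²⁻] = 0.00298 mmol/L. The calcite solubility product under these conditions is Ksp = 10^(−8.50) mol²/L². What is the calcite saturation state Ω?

Ω = 0.546

Ksp = 10^(−8.50) = 3.162×10^-9
Ω = [Ca²⁺][CO3²⁻]/Ksp = (0.579×10^-3)(0.00298×10^-3) / 3.162×10^-9 = 0.546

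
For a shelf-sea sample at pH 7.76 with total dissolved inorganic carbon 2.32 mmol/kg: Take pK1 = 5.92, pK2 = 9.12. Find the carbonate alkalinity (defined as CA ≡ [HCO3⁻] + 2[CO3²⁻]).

CA = [HCO3⁻] + 2[CO3²⁻] = (α₁ + 2α₂)·DIC
At pH 7.76: [H⁺]/K1 = 10^-1.84 = 0.014454, K2/[H⁺] = 10^-1.36 = 0.043652
α₁ = 1/(1 + 0.014454 + 0.043652) = 1/1.0581 = 0.9451; α₂ = α₁·K2/[H⁺] = 0.04125
α₁ + 2α₂ = 1.0276
CA = 1.0276 × 2.32 = 2.38 mmol/kg

CA = 2.38 mmol/kg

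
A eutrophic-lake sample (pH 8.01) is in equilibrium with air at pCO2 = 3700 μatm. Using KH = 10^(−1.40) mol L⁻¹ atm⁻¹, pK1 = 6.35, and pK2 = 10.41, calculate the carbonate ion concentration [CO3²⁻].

[CO3²⁻] = 0.0268 mmol/L

[CO2*] = KH · pCO2 = 10^(−1.40) × 3700×10^-6 = 1.473×10^-4 mol/L
α₀ = 1/(1 + K1/[H⁺] + K1K2/[H⁺]²) = 1/(1 + 10^+1.66 + 10^-0.74) = 0.02133
DIC = [CO2*]/α₀ = 1.473×10^-4 / 0.02133 = 6.907 mmol/L
[CO3²⁻] = α₂·DIC; α₂ = 0.003881, so [CO3²⁻] = 0.003881 × 6.907 = 0.0268 mmol/L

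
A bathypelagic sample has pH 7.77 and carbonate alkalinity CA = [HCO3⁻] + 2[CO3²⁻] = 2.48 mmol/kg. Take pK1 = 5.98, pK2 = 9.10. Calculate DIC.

DIC = 2.41 mmol/kg

CA = [HCO3⁻] + 2[CO3²⁻] = (α₁ + 2α₂)·DIC
At pH 7.77: [H⁺]/K1 = 10^-1.79 = 0.016218, K2/[H⁺] = 10^-1.33 = 0.046774
α₁ = 1/(1 + 0.016218 + 0.046774) = 1/1.0630 = 0.9407; α₂ = α₁·K2/[H⁺] = 0.04400
α₁ + 2α₂ = 1.0287
DIC = CA / (α₁ + 2α₂) = 2.48 / 1.0287 = 2.41 mmol/kg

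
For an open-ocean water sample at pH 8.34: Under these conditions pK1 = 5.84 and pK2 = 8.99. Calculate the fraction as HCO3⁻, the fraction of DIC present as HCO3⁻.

α₁ = 1 / (1 + [H⁺]/K1 + K2/[H⁺]) = 1 / (1 + 10^-2.50 + 10^-0.65)
   = 1 / (1 + 0.0031623 + 0.22387) = 1/1.2270 = 0.8150

α₁ = 0.815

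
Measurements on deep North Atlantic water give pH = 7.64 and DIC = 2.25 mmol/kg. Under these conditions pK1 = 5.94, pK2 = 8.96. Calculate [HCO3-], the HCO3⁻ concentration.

α₁ = 1 / (1 + [H⁺]/K1 + K2/[H⁺]) = 1 / (1 + 10^-1.70 + 10^-1.32)
   = 1 / (1 + 0.019953 + 0.047863) = 1/1.0678 = 0.9365
[HCO3⁻] = α₁ × DIC = 0.9365 × 2.25 = 2.11 mmol/kg

[HCO3⁻] = 2.11 mmol/kg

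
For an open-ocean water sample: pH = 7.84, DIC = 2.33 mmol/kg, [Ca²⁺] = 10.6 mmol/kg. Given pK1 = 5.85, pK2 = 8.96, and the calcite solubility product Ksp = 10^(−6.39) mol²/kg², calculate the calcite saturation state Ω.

α₂ = 1 / (1 + [H⁺]/K2 + [H⁺]²/(K1K2)) = 1 / (1 + 10^+1.12 + 10^-0.87)
   = 1 / (1 + 13.183 + 0.13490) = 1/14.317 = 0.06984
[CO3²⁻] = α₂ × DIC = 0.06984 × 2.33 = 0.1627 mmol/kg
Ksp = 10^(−6.39) = 4.074×10^-7
Ω = [Ca²⁺][CO3²⁻]/Ksp = (10.6×10^-3)(1.627×10^-4) / 4.074×10^-7 = 4.23

Ω = 4.23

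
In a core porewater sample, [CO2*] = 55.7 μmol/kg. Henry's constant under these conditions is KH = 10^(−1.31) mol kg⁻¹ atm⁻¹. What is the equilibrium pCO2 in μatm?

pCO2 = 1140 μatm

KH = 10^(−1.31) = 4.898×10^-2 mol kg⁻¹ atm⁻¹
pCO2 = [CO2*]/KH = 55.7×10^-6 / 4.898×10^-2 = 1.14×10^-3 atm = 1140 μatm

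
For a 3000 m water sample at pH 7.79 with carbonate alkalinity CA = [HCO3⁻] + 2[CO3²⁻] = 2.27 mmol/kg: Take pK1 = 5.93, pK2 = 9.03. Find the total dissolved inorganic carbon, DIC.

CA = [HCO3⁻] + 2[CO3²⁻] = (α₁ + 2α₂)·DIC
At pH 7.79: [H⁺]/K1 = 10^-1.86 = 0.013804, K2/[H⁺] = 10^-1.24 = 0.057544
α₁ = 1/(1 + 0.013804 + 0.057544) = 1/1.0713 = 0.9334; α₂ = α₁·K2/[H⁺] = 0.05371
α₁ + 2α₂ = 1.0408
DIC = CA / (α₁ + 2α₂) = 2.27 / 1.0408 = 2.18 mmol/kg

DIC = 2.18 mmol/kg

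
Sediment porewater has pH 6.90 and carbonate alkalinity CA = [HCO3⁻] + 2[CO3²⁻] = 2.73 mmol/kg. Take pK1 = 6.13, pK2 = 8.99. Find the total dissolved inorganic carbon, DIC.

DIC = 3.16 mmol/kg

CA = [HCO3⁻] + 2[CO3²⁻] = (α₁ + 2α₂)·DIC
At pH 6.90: [H⁺]/K1 = 10^-0.77 = 0.16982, K2/[H⁺] = 10^-2.09 = 0.0081283
α₁ = 1/(1 + 0.16982 + 0.0081283) = 1/1.1780 = 0.8489; α₂ = α₁·K2/[H⁺] = 0.006900
α₁ + 2α₂ = 0.8627
DIC = CA / (α₁ + 2α₂) = 2.73 / 0.8627 = 3.16 mmol/kg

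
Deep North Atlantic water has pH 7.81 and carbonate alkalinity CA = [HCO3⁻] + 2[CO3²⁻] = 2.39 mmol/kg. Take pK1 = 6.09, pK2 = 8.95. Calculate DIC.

DIC = 2.28 mmol/kg

CA = [HCO3⁻] + 2[CO3²⁻] = (α₁ + 2α₂)·DIC
At pH 7.81: [H⁺]/K1 = 10^-1.72 = 0.019055, K2/[H⁺] = 10^-1.14 = 0.072444
α₁ = 1/(1 + 0.019055 + 0.072444) = 1/1.0915 = 0.9162; α₂ = α₁·K2/[H⁺] = 0.06637
α₁ + 2α₂ = 1.0489
DIC = CA / (α₁ + 2α₂) = 2.39 / 1.0489 = 2.28 mmol/kg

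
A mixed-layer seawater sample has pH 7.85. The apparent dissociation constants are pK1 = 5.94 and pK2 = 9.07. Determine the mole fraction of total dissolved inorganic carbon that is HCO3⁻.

α₁ = 1 / (1 + [H⁺]/K1 + K2/[H⁺]) = 1 / (1 + 10^-1.91 + 10^-1.22)
   = 1 / (1 + 0.012303 + 0.060256) = 1/1.0726 = 0.9323

α₁ = 0.932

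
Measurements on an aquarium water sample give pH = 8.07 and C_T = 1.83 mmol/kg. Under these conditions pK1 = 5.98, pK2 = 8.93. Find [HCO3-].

[HCO3⁻] = 1.60 mmol/kg

α₁ = 1 / (1 + [H⁺]/K1 + K2/[H⁺]) = 1 / (1 + 10^-2.09 + 10^-0.86)
   = 1 / (1 + 0.0081283 + 0.13804) = 1/1.1462 = 0.8725
[HCO3⁻] = α₁ × DIC = 0.8725 × 1.83 = 1.60 mmol/kg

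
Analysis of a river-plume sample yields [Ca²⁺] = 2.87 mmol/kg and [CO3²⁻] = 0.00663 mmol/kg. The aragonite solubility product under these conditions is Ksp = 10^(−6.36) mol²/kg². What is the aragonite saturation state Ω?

Ω = 0.0436

Ksp = 10^(−6.36) = 4.365×10^-7
Ω = [Ca²⁺][CO3²⁻]/Ksp = (2.87×10^-3)(0.00663×10^-3) / 4.365×10^-7 = 0.0436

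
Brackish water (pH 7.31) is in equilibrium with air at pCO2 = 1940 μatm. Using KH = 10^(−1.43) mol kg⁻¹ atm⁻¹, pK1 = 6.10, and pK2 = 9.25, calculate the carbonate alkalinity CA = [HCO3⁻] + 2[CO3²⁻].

[CO2*] = KH · pCO2 = 10^(−1.43) × 1940×10^-6 = 7.208×10^-5 mol/kg
α₀ = 1/(1 + K1/[H⁺] + K1K2/[H⁺]²) = 1/(1 + 10^+1.21 + 10^-0.73) = 0.05746
DIC = [CO2*]/α₀ = 7.208×10^-5 / 0.05746 = 1.254 mmol/kg
CA = (α₁ + 2α₂)·DIC = (0.9318 + 2×0.01070) × 1.254 = 1.20 mmol/kg

CA = 1.20 mmol/kg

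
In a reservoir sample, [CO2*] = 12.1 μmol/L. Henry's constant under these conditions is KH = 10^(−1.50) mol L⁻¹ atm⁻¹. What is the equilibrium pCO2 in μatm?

KH = 10^(−1.50) = 3.162×10^-2 mol L⁻¹ atm⁻¹
pCO2 = [CO2*]/KH = 12.1×10^-6 / 3.162×10^-2 = 3.83×10^-4 atm = 383 μatm

pCO2 = 383 μatm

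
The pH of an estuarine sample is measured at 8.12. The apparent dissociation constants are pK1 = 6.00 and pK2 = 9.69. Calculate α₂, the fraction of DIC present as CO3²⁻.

α₂ = 0.0260

α₂ = 1 / (1 + [H⁺]/K2 + [H⁺]²/(K1K2)) = 1 / (1 + 10^+1.57 + 10^-0.55)
   = 1 / (1 + 37.154 + 0.28184) = 1/38.435 = 0.02602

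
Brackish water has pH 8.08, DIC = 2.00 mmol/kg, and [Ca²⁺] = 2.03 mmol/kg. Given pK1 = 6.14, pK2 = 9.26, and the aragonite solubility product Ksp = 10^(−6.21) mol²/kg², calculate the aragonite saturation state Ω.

Ω = 0.404

α₂ = 1 / (1 + [H⁺]/K2 + [H⁺]²/(K1K2)) = 1 / (1 + 10^+1.18 + 10^-0.76)
   = 1 / (1 + 15.136 + 0.17378) = 1/16.309 = 0.06131
[CO3²⁻] = α₂ × DIC = 0.06131 × 2.00 = 0.1226 mmol/kg
Ksp = 10^(−6.21) = 6.166×10^-7
Ω = [Ca²⁺][CO3²⁻]/Ksp = (2.03×10^-3)(1.226×10^-4) / 6.166×10^-7 = 0.404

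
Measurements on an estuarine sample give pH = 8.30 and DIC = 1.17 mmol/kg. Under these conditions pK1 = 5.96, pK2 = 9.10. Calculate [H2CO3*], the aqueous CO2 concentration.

[CO2*] = 4.60 μmol/kg

α₀ = 1 / (1 + K1/[H⁺] + K1K2/[H⁺]²) = 1 / (1 + 10^+2.34 + 10^+1.54)
   = 1 / (1 + 218.78 + 34.674) = 1/254.45 = 0.003930
[CO2*] = α₀ × DIC = 0.003930 × 1.17 = 0.00460 mmol/kg = 4.60 μmol/kg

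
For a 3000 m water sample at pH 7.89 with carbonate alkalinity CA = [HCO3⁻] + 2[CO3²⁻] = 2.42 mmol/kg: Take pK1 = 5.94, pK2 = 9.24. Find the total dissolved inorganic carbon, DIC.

CA = [HCO3⁻] + 2[CO3²⁻] = (α₁ + 2α₂)·DIC
At pH 7.89: [H⁺]/K1 = 10^-1.95 = 0.011220, K2/[H⁺] = 10^-1.35 = 0.044668
α₁ = 1/(1 + 0.011220 + 0.044668) = 1/1.0559 = 0.9471; α₂ = α₁·K2/[H⁺] = 0.04230
α₁ + 2α₂ = 1.0317
DIC = CA / (α₁ + 2α₂) = 2.42 / 1.0317 = 2.35 mmol/kg

DIC = 2.35 mmol/kg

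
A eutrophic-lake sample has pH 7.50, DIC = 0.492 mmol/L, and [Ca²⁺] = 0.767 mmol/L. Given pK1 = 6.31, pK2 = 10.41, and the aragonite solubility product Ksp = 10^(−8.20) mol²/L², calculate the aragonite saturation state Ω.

Ω = 0.0690

α₂ = 1 / (1 + [H⁺]/K2 + [H⁺]²/(K1K2)) = 1 / (1 + 10^+2.91 + 10^+1.72)
   = 1 / (1 + 812.83 + 52.481) = 1/866.31 = 0.001154
[CO3²⁻] = α₂ × DIC = 0.001154 × 0.492 = 0.0005679 mmol/L = 0.5679 μmol/L
Ksp = 10^(−8.20) = 6.310×10^-9
Ω = [Ca²⁺][CO3²⁻]/Ksp = (0.767×10^-3)(5.679×10^-7) / 6.310×10^-9 = 0.0690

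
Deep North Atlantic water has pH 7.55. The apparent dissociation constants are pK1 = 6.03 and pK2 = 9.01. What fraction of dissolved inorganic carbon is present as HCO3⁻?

α₁ = 0.939

α₁ = 1 / (1 + [H⁺]/K1 + K2/[H⁺]) = 1 / (1 + 10^-1.52 + 10^-1.46)
   = 1 / (1 + 0.030200 + 0.034674) = 1/1.0649 = 0.9391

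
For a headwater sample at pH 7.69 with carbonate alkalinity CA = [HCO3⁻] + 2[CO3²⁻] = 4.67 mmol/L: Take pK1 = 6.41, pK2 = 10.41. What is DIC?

CA = [HCO3⁻] + 2[CO3²⁻] = (α₁ + 2α₂)·DIC
At pH 7.69: [H⁺]/K1 = 10^-1.28 = 0.052481, K2/[H⁺] = 10^-2.72 = 0.0019055
α₁ = 1/(1 + 0.052481 + 0.0019055) = 1/1.0544 = 0.9484; α₂ = α₁·K2/[H⁺] = 0.001807
α₁ + 2α₂ = 0.9520
DIC = CA / (α₁ + 2α₂) = 4.67 / 0.9520 = 4.91 mmol/L

DIC = 4.91 mmol/L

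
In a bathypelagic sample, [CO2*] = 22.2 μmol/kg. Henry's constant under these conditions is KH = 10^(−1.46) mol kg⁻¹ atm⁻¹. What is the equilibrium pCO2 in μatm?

KH = 10^(−1.46) = 3.467×10^-2 mol kg⁻¹ atm⁻¹
pCO2 = [CO2*]/KH = 22.2×10^-6 / 3.467×10^-2 = 6.40×10^-4 atm = 640 μatm

pCO2 = 640 μatm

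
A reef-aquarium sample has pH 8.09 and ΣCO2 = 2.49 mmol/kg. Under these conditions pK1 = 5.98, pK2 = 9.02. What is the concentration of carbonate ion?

α₂ = 1 / (1 + [H⁺]/K2 + [H⁺]²/(K1K2)) = 1 / (1 + 10^+0.93 + 10^-1.18)
   = 1 / (1 + 8.5114 + 0.066069) = 1/9.5774 = 0.1044
[CO3²⁻] = α₂ × DIC = 0.1044 × 2.49 = 0.260 mmol/kg

[CO3²⁻] = 0.260 mmol/kg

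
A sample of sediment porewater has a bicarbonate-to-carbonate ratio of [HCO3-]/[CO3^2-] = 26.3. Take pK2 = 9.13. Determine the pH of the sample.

pH = 7.71

From K2 = [H⁺][CO3^2-]/[HCO3-]:  pH = pK2 − log₁₀([HCO3-]/[CO3^2-])
log₁₀(26.3) = +1.420
pH = 9.13 − (+1.420) = 7.71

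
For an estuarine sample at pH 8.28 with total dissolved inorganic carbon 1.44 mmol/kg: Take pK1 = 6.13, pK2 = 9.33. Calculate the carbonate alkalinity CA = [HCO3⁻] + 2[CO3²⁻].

CA = [HCO3⁻] + 2[CO3²⁻] = (α₁ + 2α₂)·DIC
At pH 8.28: [H⁺]/K1 = 10^-2.15 = 0.0070795, K2/[H⁺] = 10^-1.05 = 0.089125
α₁ = 1/(1 + 0.0070795 + 0.089125) = 1/1.0962 = 0.9122; α₂ = α₁·K2/[H⁺] = 0.08130
α₁ + 2α₂ = 1.0748
CA = 1.0748 × 1.44 = 1.55 mmol/kg

CA = 1.55 mmol/kg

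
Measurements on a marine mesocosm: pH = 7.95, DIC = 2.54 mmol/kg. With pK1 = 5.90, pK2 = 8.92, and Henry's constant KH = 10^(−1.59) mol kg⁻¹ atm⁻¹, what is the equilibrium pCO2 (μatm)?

pCO2 = 789 μatm

α₀ = 1 / (1 + K1/[H⁺] + K1K2/[H⁺]²) = 1 / (1 + 10^+2.05 + 10^+1.08)
   = 1 / (1 + 112.20 + 12.023) = 1/125.22 = 0.007986
[CO2*] = α₀ × DIC = 0.007986 × 2.54 = 0.02028 mmol/kg
pCO2 = [CO2*]/KH = 2.028×10^-5 / 2.570×10^-2 = 789 μatm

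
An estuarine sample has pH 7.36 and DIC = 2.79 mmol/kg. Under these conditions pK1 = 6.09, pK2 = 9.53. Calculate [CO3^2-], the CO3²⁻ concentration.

[CO3²⁻] = 17.8 μmol/kg

α₂ = 1 / (1 + [H⁺]/K2 + [H⁺]²/(K1K2)) = 1 / (1 + 10^+2.17 + 10^+0.90)
   = 1 / (1 + 147.91 + 7.9433) = 1/156.85 = 0.006375
[CO3²⁻] = α₂ × DIC = 0.006375 × 2.79 = 0.0178 mmol/kg = 17.8 μmol/kg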